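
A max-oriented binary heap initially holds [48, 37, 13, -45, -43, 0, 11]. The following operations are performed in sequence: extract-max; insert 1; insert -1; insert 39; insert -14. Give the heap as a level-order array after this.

[39, 37, 13, 11, -14, 0, 1, -45, -1, -43]

extract-max → returns 48:
  remove root 48; move last element 11 to root → [11, 37, 13, -45, -43, 0]
  11 vs larger child 37 at index 1, swap → [37, 11, 13, -45, -43, 0]
insert 1:
  append 1 at index 6 → [37, 11, 13, -45, -43, 0, 1] (no swap needed)
insert -1:
  append -1 at index 7 → [37, 11, 13, -45, -43, 0, 1, -1]
  -1 > parent -45 at index 3, swap → [37, 11, 13, -1, -43, 0, 1, -45]
insert 39:
  append 39 at index 8 → [37, 11, 13, -1, -43, 0, 1, -45, 39]
  39 > parent -1 at index 3, swap → [37, 11, 13, 39, -43, 0, 1, -45, -1]
  39 > parent 11 at index 1, swap → [37, 39, 13, 11, -43, 0, 1, -45, -1]
  39 > parent 37 at index 0, swap → [39, 37, 13, 11, -43, 0, 1, -45, -1]
insert -14:
  append -14 at index 9 → [39, 37, 13, 11, -43, 0, 1, -45, -1, -14]
  -14 > parent -43 at index 4, swap → [39, 37, 13, 11, -14, 0, 1, -45, -1, -43]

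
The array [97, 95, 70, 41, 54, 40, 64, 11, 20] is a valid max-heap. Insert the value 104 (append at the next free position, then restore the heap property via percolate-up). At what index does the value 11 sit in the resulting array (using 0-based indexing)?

append 104 at index 9 → [97, 95, 70, 41, 54, 40, 64, 11, 20, 104]
104 > parent 54 at index 4, swap → [97, 95, 70, 41, 104, 40, 64, 11, 20, 54]
104 > parent 95 at index 1, swap → [97, 104, 70, 41, 95, 40, 64, 11, 20, 54]
104 > parent 97 at index 0, swap → [104, 97, 70, 41, 95, 40, 64, 11, 20, 54]
resulting array: [104, 97, 70, 41, 95, 40, 64, 11, 20, 54]

7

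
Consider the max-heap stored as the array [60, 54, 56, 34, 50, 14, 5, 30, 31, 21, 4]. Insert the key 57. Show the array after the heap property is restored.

[60, 54, 57, 34, 50, 56, 5, 30, 31, 21, 4, 14]

append 57 at index 11 → [60, 54, 56, 34, 50, 14, 5, 30, 31, 21, 4, 57]
57 > parent 14 at index 5, swap → [60, 54, 56, 34, 50, 57, 5, 30, 31, 21, 4, 14]
57 > parent 56 at index 2, swap → [60, 54, 57, 34, 50, 56, 5, 30, 31, 21, 4, 14]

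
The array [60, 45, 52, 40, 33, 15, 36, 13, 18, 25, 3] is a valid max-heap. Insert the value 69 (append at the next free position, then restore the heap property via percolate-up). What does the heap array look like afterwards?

append 69 at index 11 → [60, 45, 52, 40, 33, 15, 36, 13, 18, 25, 3, 69]
69 > parent 15 at index 5, swap → [60, 45, 52, 40, 33, 69, 36, 13, 18, 25, 3, 15]
69 > parent 52 at index 2, swap → [60, 45, 69, 40, 33, 52, 36, 13, 18, 25, 3, 15]
69 > parent 60 at index 0, swap → [69, 45, 60, 40, 33, 52, 36, 13, 18, 25, 3, 15]

[69, 45, 60, 40, 33, 52, 36, 13, 18, 25, 3, 15]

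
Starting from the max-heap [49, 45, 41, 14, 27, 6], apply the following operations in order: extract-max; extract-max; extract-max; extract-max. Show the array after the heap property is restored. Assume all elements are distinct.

[14, 6]

extract-max → returns 49:
  remove root 49; move last element 6 to root → [6, 45, 41, 14, 27]
  6 vs larger child 45 at index 1, swap → [45, 6, 41, 14, 27]
  6 vs larger child 27 at index 4, swap → [45, 27, 41, 14, 6]
extract-max → returns 45:
  remove root 45; move last element 6 to root → [6, 27, 41, 14]
  6 vs larger child 41 at index 2, swap → [41, 27, 6, 14]
extract-max → returns 41:
  remove root 41; move last element 14 to root → [14, 27, 6]
  14 vs larger child 27 at index 1, swap → [27, 14, 6]
extract-max → returns 27:
  remove root 27; move last element 6 to root → [6, 14]
  6 vs only child 14 at index 1, swap → [14, 6]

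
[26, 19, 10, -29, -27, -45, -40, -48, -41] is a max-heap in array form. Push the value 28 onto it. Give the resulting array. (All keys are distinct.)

append 28 at index 9 → [26, 19, 10, -29, -27, -45, -40, -48, -41, 28]
28 > parent -27 at index 4, swap → [26, 19, 10, -29, 28, -45, -40, -48, -41, -27]
28 > parent 19 at index 1, swap → [26, 28, 10, -29, 19, -45, -40, -48, -41, -27]
28 > parent 26 at index 0, swap → [28, 26, 10, -29, 19, -45, -40, -48, -41, -27]

[28, 26, 10, -29, 19, -45, -40, -48, -41, -27]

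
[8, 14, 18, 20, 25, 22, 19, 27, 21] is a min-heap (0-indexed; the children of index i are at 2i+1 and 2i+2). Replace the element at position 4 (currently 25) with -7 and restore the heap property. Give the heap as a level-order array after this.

[-7, 8, 18, 20, 14, 22, 19, 27, 21]

set index 4 from 25 to -7 → [8, 14, 18, 20, -7, 22, 19, 27, 21]
-7 < parent 14 at index 1, swap → [8, -7, 18, 20, 14, 22, 19, 27, 21]
-7 < parent 8 at index 0, swap → [-7, 8, 18, 20, 14, 22, 19, 27, 21]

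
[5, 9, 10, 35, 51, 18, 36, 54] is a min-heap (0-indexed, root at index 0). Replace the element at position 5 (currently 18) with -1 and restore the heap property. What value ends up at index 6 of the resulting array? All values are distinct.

set index 5 from 18 to -1 → [5, 9, 10, 35, 51, -1, 36, 54]
-1 < parent 10 at index 2, swap → [5, 9, -1, 35, 51, 10, 36, 54]
-1 < parent 5 at index 0, swap → [-1, 9, 5, 35, 51, 10, 36, 54]
resulting array: [-1, 9, 5, 35, 51, 10, 36, 54]

36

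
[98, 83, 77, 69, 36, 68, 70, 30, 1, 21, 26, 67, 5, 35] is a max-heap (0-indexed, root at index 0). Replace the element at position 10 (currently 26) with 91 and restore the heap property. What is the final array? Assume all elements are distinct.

set index 10 from 26 to 91 → [98, 83, 77, 69, 36, 68, 70, 30, 1, 21, 91, 67, 5, 35]
91 > parent 36 at index 4, swap → [98, 83, 77, 69, 91, 68, 70, 30, 1, 21, 36, 67, 5, 35]
91 > parent 83 at index 1, swap → [98, 91, 77, 69, 83, 68, 70, 30, 1, 21, 36, 67, 5, 35]

[98, 91, 77, 69, 83, 68, 70, 30, 1, 21, 36, 67, 5, 35]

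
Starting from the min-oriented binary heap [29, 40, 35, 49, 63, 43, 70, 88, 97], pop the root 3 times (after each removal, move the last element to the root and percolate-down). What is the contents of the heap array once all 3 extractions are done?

extract-min #1 returns 29:
  remove root 29; move last element 97 to root → [97, 40, 35, 49, 63, 43, 70, 88]
  97 vs smaller child 35 at index 2, swap → [35, 40, 97, 49, 63, 43, 70, 88]
  97 vs smaller child 43 at index 5, swap → [35, 40, 43, 49, 63, 97, 70, 88]
extract-min #2 returns 35:
  remove root 35; move last element 88 to root → [88, 40, 43, 49, 63, 97, 70]
  88 vs smaller child 40 at index 1, swap → [40, 88, 43, 49, 63, 97, 70]
  88 vs smaller child 49 at index 3, swap → [40, 49, 43, 88, 63, 97, 70]
extract-min #3 returns 40:
  remove root 40; move last element 70 to root → [70, 49, 43, 88, 63, 97]
  70 vs smaller child 43 at index 2, swap → [43, 49, 70, 88, 63, 97]

[43, 49, 70, 88, 63, 97]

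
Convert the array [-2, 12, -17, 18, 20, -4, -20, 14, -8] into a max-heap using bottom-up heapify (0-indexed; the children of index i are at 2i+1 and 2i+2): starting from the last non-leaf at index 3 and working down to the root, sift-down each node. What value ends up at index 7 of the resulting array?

-2

sift down from index 3: already satisfies heap property
sift down from index 2:
  -17 vs larger child -4 at index 5, swap → [-2, 12, -4, 18, 20, -17, -20, 14, -8]
sift down from index 1:
  12 vs larger child 20 at index 4, swap → [-2, 20, -4, 18, 12, -17, -20, 14, -8]
sift down from index 0:
  -2 vs larger child 20 at index 1, swap → [20, -2, -4, 18, 12, -17, -20, 14, -8]
  -2 vs larger child 18 at index 3, swap → [20, 18, -4, -2, 12, -17, -20, 14, -8]
  -2 vs larger child 14 at index 7, swap → [20, 18, -4, 14, 12, -17, -20, -2, -8]
resulting array: [20, 18, -4, 14, 12, -17, -20, -2, -8]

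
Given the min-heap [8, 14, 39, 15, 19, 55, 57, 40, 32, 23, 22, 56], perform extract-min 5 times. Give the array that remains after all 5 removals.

extract-min #1 returns 8:
  remove root 8; move last element 56 to root → [56, 14, 39, 15, 19, 55, 57, 40, 32, 23, 22]
  56 vs smaller child 14 at index 1, swap → [14, 56, 39, 15, 19, 55, 57, 40, 32, 23, 22]
  56 vs smaller child 15 at index 3, swap → [14, 15, 39, 56, 19, 55, 57, 40, 32, 23, 22]
  56 vs smaller child 32 at index 8, swap → [14, 15, 39, 32, 19, 55, 57, 40, 56, 23, 22]
extract-min #2 returns 14:
  remove root 14; move last element 22 to root → [22, 15, 39, 32, 19, 55, 57, 40, 56, 23]
  22 vs smaller child 15 at index 1, swap → [15, 22, 39, 32, 19, 55, 57, 40, 56, 23]
  22 vs smaller child 19 at index 4, swap → [15, 19, 39, 32, 22, 55, 57, 40, 56, 23]
extract-min #3 returns 15:
  remove root 15; move last element 23 to root → [23, 19, 39, 32, 22, 55, 57, 40, 56]
  23 vs smaller child 19 at index 1, swap → [19, 23, 39, 32, 22, 55, 57, 40, 56]
  23 vs smaller child 22 at index 4, swap → [19, 22, 39, 32, 23, 55, 57, 40, 56]
extract-min #4 returns 19:
  remove root 19; move last element 56 to root → [56, 22, 39, 32, 23, 55, 57, 40]
  56 vs smaller child 22 at index 1, swap → [22, 56, 39, 32, 23, 55, 57, 40]
  56 vs smaller child 23 at index 4, swap → [22, 23, 39, 32, 56, 55, 57, 40]
extract-min #5 returns 22:
  remove root 22; move last element 40 to root → [40, 23, 39, 32, 56, 55, 57]
  40 vs smaller child 23 at index 1, swap → [23, 40, 39, 32, 56, 55, 57]
  40 vs smaller child 32 at index 3, swap → [23, 32, 39, 40, 56, 55, 57]

[23, 32, 39, 40, 56, 55, 57]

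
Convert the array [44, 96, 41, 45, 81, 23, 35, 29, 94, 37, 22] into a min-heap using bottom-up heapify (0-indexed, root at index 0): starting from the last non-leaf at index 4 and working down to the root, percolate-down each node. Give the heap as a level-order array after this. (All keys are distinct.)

sift down from index 4:
  81 vs smaller child 22 at index 10, swap → [44, 96, 41, 45, 22, 23, 35, 29, 94, 37, 81]
sift down from index 3:
  45 vs smaller child 29 at index 7, swap → [44, 96, 41, 29, 22, 23, 35, 45, 94, 37, 81]
sift down from index 2:
  41 vs smaller child 23 at index 5, swap → [44, 96, 23, 29, 22, 41, 35, 45, 94, 37, 81]
sift down from index 1:
  96 vs smaller child 22 at index 4, swap → [44, 22, 23, 29, 96, 41, 35, 45, 94, 37, 81]
  96 vs smaller child 37 at index 9, swap → [44, 22, 23, 29, 37, 41, 35, 45, 94, 96, 81]
sift down from index 0:
  44 vs smaller child 22 at index 1, swap → [22, 44, 23, 29, 37, 41, 35, 45, 94, 96, 81]
  44 vs smaller child 29 at index 3, swap → [22, 29, 23, 44, 37, 41, 35, 45, 94, 96, 81]

[22, 29, 23, 44, 37, 41, 35, 45, 94, 96, 81]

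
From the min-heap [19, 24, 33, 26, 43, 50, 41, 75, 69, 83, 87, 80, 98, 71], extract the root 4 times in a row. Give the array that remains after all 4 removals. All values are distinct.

[41, 43, 50, 69, 83, 87, 80, 75, 71, 98]

extract-min #1 returns 19:
  remove root 19; move last element 71 to root → [71, 24, 33, 26, 43, 50, 41, 75, 69, 83, 87, 80, 98]
  71 vs smaller child 24 at index 1, swap → [24, 71, 33, 26, 43, 50, 41, 75, 69, 83, 87, 80, 98]
  71 vs smaller child 26 at index 3, swap → [24, 26, 33, 71, 43, 50, 41, 75, 69, 83, 87, 80, 98]
  71 vs smaller child 69 at index 8, swap → [24, 26, 33, 69, 43, 50, 41, 75, 71, 83, 87, 80, 98]
extract-min #2 returns 24:
  remove root 24; move last element 98 to root → [98, 26, 33, 69, 43, 50, 41, 75, 71, 83, 87, 80]
  98 vs smaller child 26 at index 1, swap → [26, 98, 33, 69, 43, 50, 41, 75, 71, 83, 87, 80]
  98 vs smaller child 43 at index 4, swap → [26, 43, 33, 69, 98, 50, 41, 75, 71, 83, 87, 80]
  98 vs smaller child 83 at index 9, swap → [26, 43, 33, 69, 83, 50, 41, 75, 71, 98, 87, 80]
extract-min #3 returns 26:
  remove root 26; move last element 80 to root → [80, 43, 33, 69, 83, 50, 41, 75, 71, 98, 87]
  80 vs smaller child 33 at index 2, swap → [33, 43, 80, 69, 83, 50, 41, 75, 71, 98, 87]
  80 vs smaller child 41 at index 6, swap → [33, 43, 41, 69, 83, 50, 80, 75, 71, 98, 87]
extract-min #4 returns 33:
  remove root 33; move last element 87 to root → [87, 43, 41, 69, 83, 50, 80, 75, 71, 98]
  87 vs smaller child 41 at index 2, swap → [41, 43, 87, 69, 83, 50, 80, 75, 71, 98]
  87 vs smaller child 50 at index 5, swap → [41, 43, 50, 69, 83, 87, 80, 75, 71, 98]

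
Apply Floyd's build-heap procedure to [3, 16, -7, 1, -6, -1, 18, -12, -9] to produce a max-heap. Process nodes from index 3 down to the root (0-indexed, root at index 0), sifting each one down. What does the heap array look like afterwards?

[18, 16, 3, 1, -6, -1, -7, -12, -9]

sift down from index 3: already satisfies heap property
sift down from index 2:
  -7 vs larger child 18 at index 6, swap → [3, 16, 18, 1, -6, -1, -7, -12, -9]
sift down from index 1: already satisfies heap property
sift down from index 0:
  3 vs larger child 18 at index 2, swap → [18, 16, 3, 1, -6, -1, -7, -12, -9]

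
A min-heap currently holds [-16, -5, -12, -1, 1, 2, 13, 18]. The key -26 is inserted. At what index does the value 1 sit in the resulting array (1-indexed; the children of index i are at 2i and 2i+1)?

5

append -26 at index 9 → [-16, -5, -12, -1, 1, 2, 13, 18, -26]
-26 < parent -1 at index 4, swap → [-16, -5, -12, -26, 1, 2, 13, 18, -1]
-26 < parent -5 at index 2, swap → [-16, -26, -12, -5, 1, 2, 13, 18, -1]
-26 < parent -16 at index 1, swap → [-26, -16, -12, -5, 1, 2, 13, 18, -1]
resulting array: [-26, -16, -12, -5, 1, 2, 13, 18, -1]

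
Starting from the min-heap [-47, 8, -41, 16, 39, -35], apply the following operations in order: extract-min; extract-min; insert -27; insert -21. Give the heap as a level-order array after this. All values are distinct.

extract-min → returns -47:
  remove root -47; move last element -35 to root → [-35, 8, -41, 16, 39]
  -35 vs smaller child -41 at index 2, swap → [-41, 8, -35, 16, 39]
extract-min → returns -41:
  remove root -41; move last element 39 to root → [39, 8, -35, 16]
  39 vs smaller child -35 at index 2, swap → [-35, 8, 39, 16]
insert -27:
  append -27 at index 4 → [-35, 8, 39, 16, -27]
  -27 < parent 8 at index 1, swap → [-35, -27, 39, 16, 8]
insert -21:
  append -21 at index 5 → [-35, -27, 39, 16, 8, -21]
  -21 < parent 39 at index 2, swap → [-35, -27, -21, 16, 8, 39]

[-35, -27, -21, 16, 8, 39]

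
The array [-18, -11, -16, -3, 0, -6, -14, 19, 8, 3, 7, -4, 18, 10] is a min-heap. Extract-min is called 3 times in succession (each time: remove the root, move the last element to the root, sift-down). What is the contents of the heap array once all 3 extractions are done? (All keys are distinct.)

extract-min #1 returns -18:
  remove root -18; move last element 10 to root → [10, -11, -16, -3, 0, -6, -14, 19, 8, 3, 7, -4, 18]
  10 vs smaller child -16 at index 2, swap → [-16, -11, 10, -3, 0, -6, -14, 19, 8, 3, 7, -4, 18]
  10 vs smaller child -14 at index 6, swap → [-16, -11, -14, -3, 0, -6, 10, 19, 8, 3, 7, -4, 18]
extract-min #2 returns -16:
  remove root -16; move last element 18 to root → [18, -11, -14, -3, 0, -6, 10, 19, 8, 3, 7, -4]
  18 vs smaller child -14 at index 2, swap → [-14, -11, 18, -3, 0, -6, 10, 19, 8, 3, 7, -4]
  18 vs smaller child -6 at index 5, swap → [-14, -11, -6, -3, 0, 18, 10, 19, 8, 3, 7, -4]
  18 vs only child -4 at index 11, swap → [-14, -11, -6, -3, 0, -4, 10, 19, 8, 3, 7, 18]
extract-min #3 returns -14:
  remove root -14; move last element 18 to root → [18, -11, -6, -3, 0, -4, 10, 19, 8, 3, 7]
  18 vs smaller child -11 at index 1, swap → [-11, 18, -6, -3, 0, -4, 10, 19, 8, 3, 7]
  18 vs smaller child -3 at index 3, swap → [-11, -3, -6, 18, 0, -4, 10, 19, 8, 3, 7]
  18 vs smaller child 8 at index 8, swap → [-11, -3, -6, 8, 0, -4, 10, 19, 18, 3, 7]

[-11, -3, -6, 8, 0, -4, 10, 19, 18, 3, 7]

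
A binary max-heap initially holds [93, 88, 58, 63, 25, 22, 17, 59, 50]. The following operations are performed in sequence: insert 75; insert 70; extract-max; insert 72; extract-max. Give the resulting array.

[75, 72, 58, 63, 70, 22, 17, 59, 50, 25]

insert 75:
  append 75 at index 9 → [93, 88, 58, 63, 25, 22, 17, 59, 50, 75]
  75 > parent 25 at index 4, swap → [93, 88, 58, 63, 75, 22, 17, 59, 50, 25]
insert 70:
  append 70 at index 10 → [93, 88, 58, 63, 75, 22, 17, 59, 50, 25, 70] (no swap needed)
extract-max → returns 93:
  remove root 93; move last element 70 to root → [70, 88, 58, 63, 75, 22, 17, 59, 50, 25]
  70 vs larger child 88 at index 1, swap → [88, 70, 58, 63, 75, 22, 17, 59, 50, 25]
  70 vs larger child 75 at index 4, swap → [88, 75, 58, 63, 70, 22, 17, 59, 50, 25]
insert 72:
  append 72 at index 10 → [88, 75, 58, 63, 70, 22, 17, 59, 50, 25, 72]
  72 > parent 70 at index 4, swap → [88, 75, 58, 63, 72, 22, 17, 59, 50, 25, 70]
extract-max → returns 88:
  remove root 88; move last element 70 to root → [70, 75, 58, 63, 72, 22, 17, 59, 50, 25]
  70 vs larger child 75 at index 1, swap → [75, 70, 58, 63, 72, 22, 17, 59, 50, 25]
  70 vs larger child 72 at index 4, swap → [75, 72, 58, 63, 70, 22, 17, 59, 50, 25]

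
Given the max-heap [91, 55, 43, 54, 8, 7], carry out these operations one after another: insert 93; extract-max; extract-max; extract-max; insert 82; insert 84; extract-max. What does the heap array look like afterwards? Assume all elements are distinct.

[82, 54, 43, 7, 8]

insert 93:
  append 93 at index 6 → [91, 55, 43, 54, 8, 7, 93]
  93 > parent 43 at index 2, swap → [91, 55, 93, 54, 8, 7, 43]
  93 > parent 91 at index 0, swap → [93, 55, 91, 54, 8, 7, 43]
extract-max → returns 93:
  remove root 93; move last element 43 to root → [43, 55, 91, 54, 8, 7]
  43 vs larger child 91 at index 2, swap → [91, 55, 43, 54, 8, 7]
extract-max → returns 91:
  remove root 91; move last element 7 to root → [7, 55, 43, 54, 8]
  7 vs larger child 55 at index 1, swap → [55, 7, 43, 54, 8]
  7 vs larger child 54 at index 3, swap → [55, 54, 43, 7, 8]
extract-max → returns 55:
  remove root 55; move last element 8 to root → [8, 54, 43, 7]
  8 vs larger child 54 at index 1, swap → [54, 8, 43, 7]
insert 82:
  append 82 at index 4 → [54, 8, 43, 7, 82]
  82 > parent 8 at index 1, swap → [54, 82, 43, 7, 8]
  82 > parent 54 at index 0, swap → [82, 54, 43, 7, 8]
insert 84:
  append 84 at index 5 → [82, 54, 43, 7, 8, 84]
  84 > parent 43 at index 2, swap → [82, 54, 84, 7, 8, 43]
  84 > parent 82 at index 0, swap → [84, 54, 82, 7, 8, 43]
extract-max → returns 84:
  remove root 84; move last element 43 to root → [43, 54, 82, 7, 8]
  43 vs larger child 82 at index 2, swap → [82, 54, 43, 7, 8]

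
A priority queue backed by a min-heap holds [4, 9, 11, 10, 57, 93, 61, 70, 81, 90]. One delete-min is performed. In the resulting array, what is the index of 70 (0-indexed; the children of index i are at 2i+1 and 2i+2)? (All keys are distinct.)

remove root 4; move last element 90 to root → [90, 9, 11, 10, 57, 93, 61, 70, 81]
90 vs smaller child 9 at index 1, swap → [9, 90, 11, 10, 57, 93, 61, 70, 81]
90 vs smaller child 10 at index 3, swap → [9, 10, 11, 90, 57, 93, 61, 70, 81]
90 vs smaller child 70 at index 7, swap → [9, 10, 11, 70, 57, 93, 61, 90, 81]
resulting array: [9, 10, 11, 70, 57, 93, 61, 90, 81]

3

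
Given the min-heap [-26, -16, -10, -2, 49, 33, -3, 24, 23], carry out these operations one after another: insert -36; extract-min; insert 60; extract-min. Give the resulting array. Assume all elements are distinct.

[-16, -2, -10, 23, 49, 33, -3, 24, 60]

insert -36:
  append -36 at index 9 → [-26, -16, -10, -2, 49, 33, -3, 24, 23, -36]
  -36 < parent 49 at index 4, swap → [-26, -16, -10, -2, -36, 33, -3, 24, 23, 49]
  -36 < parent -16 at index 1, swap → [-26, -36, -10, -2, -16, 33, -3, 24, 23, 49]
  -36 < parent -26 at index 0, swap → [-36, -26, -10, -2, -16, 33, -3, 24, 23, 49]
extract-min → returns -36:
  remove root -36; move last element 49 to root → [49, -26, -10, -2, -16, 33, -3, 24, 23]
  49 vs smaller child -26 at index 1, swap → [-26, 49, -10, -2, -16, 33, -3, 24, 23]
  49 vs smaller child -16 at index 4, swap → [-26, -16, -10, -2, 49, 33, -3, 24, 23]
insert 60:
  append 60 at index 9 → [-26, -16, -10, -2, 49, 33, -3, 24, 23, 60] (no swap needed)
extract-min → returns -26:
  remove root -26; move last element 60 to root → [60, -16, -10, -2, 49, 33, -3, 24, 23]
  60 vs smaller child -16 at index 1, swap → [-16, 60, -10, -2, 49, 33, -3, 24, 23]
  60 vs smaller child -2 at index 3, swap → [-16, -2, -10, 60, 49, 33, -3, 24, 23]
  60 vs smaller child 23 at index 8, swap → [-16, -2, -10, 23, 49, 33, -3, 24, 60]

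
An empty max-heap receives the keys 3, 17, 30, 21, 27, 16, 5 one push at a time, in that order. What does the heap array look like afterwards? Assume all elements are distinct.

[30, 27, 17, 3, 21, 16, 5]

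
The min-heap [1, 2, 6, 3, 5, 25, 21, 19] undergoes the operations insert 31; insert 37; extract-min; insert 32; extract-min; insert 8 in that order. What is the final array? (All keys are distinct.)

insert 31:
  append 31 at index 8 → [1, 2, 6, 3, 5, 25, 21, 19, 31] (no swap needed)
insert 37:
  append 37 at index 9 → [1, 2, 6, 3, 5, 25, 21, 19, 31, 37] (no swap needed)
extract-min → returns 1:
  remove root 1; move last element 37 to root → [37, 2, 6, 3, 5, 25, 21, 19, 31]
  37 vs smaller child 2 at index 1, swap → [2, 37, 6, 3, 5, 25, 21, 19, 31]
  37 vs smaller child 3 at index 3, swap → [2, 3, 6, 37, 5, 25, 21, 19, 31]
  37 vs smaller child 19 at index 7, swap → [2, 3, 6, 19, 5, 25, 21, 37, 31]
insert 32:
  append 32 at index 9 → [2, 3, 6, 19, 5, 25, 21, 37, 31, 32] (no swap needed)
extract-min → returns 2:
  remove root 2; move last element 32 to root → [32, 3, 6, 19, 5, 25, 21, 37, 31]
  32 vs smaller child 3 at index 1, swap → [3, 32, 6, 19, 5, 25, 21, 37, 31]
  32 vs smaller child 5 at index 4, swap → [3, 5, 6, 19, 32, 25, 21, 37, 31]
insert 8:
  append 8 at index 9 → [3, 5, 6, 19, 32, 25, 21, 37, 31, 8]
  8 < parent 32 at index 4, swap → [3, 5, 6, 19, 8, 25, 21, 37, 31, 32]

[3, 5, 6, 19, 8, 25, 21, 37, 31, 32]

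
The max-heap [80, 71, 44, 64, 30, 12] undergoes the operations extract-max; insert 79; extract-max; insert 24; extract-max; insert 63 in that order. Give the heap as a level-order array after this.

extract-max → returns 80:
  remove root 80; move last element 12 to root → [12, 71, 44, 64, 30]
  12 vs larger child 71 at index 1, swap → [71, 12, 44, 64, 30]
  12 vs larger child 64 at index 3, swap → [71, 64, 44, 12, 30]
insert 79:
  append 79 at index 5 → [71, 64, 44, 12, 30, 79]
  79 > parent 44 at index 2, swap → [71, 64, 79, 12, 30, 44]
  79 > parent 71 at index 0, swap → [79, 64, 71, 12, 30, 44]
extract-max → returns 79:
  remove root 79; move last element 44 to root → [44, 64, 71, 12, 30]
  44 vs larger child 71 at index 2, swap → [71, 64, 44, 12, 30]
insert 24:
  append 24 at index 5 → [71, 64, 44, 12, 30, 24] (no swap needed)
extract-max → returns 71:
  remove root 71; move last element 24 to root → [24, 64, 44, 12, 30]
  24 vs larger child 64 at index 1, swap → [64, 24, 44, 12, 30]
  24 vs larger child 30 at index 4, swap → [64, 30, 44, 12, 24]
insert 63:
  append 63 at index 5 → [64, 30, 44, 12, 24, 63]
  63 > parent 44 at index 2, swap → [64, 30, 63, 12, 24, 44]

[64, 30, 63, 12, 24, 44]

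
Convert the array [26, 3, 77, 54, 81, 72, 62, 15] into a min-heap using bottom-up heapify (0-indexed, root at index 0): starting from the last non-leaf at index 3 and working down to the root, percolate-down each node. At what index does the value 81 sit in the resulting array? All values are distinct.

sift down from index 3:
  54 vs only child 15 at index 7, swap → [26, 3, 77, 15, 81, 72, 62, 54]
sift down from index 2:
  77 vs smaller child 62 at index 6, swap → [26, 3, 62, 15, 81, 72, 77, 54]
sift down from index 1: already satisfies heap property
sift down from index 0:
  26 vs smaller child 3 at index 1, swap → [3, 26, 62, 15, 81, 72, 77, 54]
  26 vs smaller child 15 at index 3, swap → [3, 15, 62, 26, 81, 72, 77, 54]
resulting array: [3, 15, 62, 26, 81, 72, 77, 54]

4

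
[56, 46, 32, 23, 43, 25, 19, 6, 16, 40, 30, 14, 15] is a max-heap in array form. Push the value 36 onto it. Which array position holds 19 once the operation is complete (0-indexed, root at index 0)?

13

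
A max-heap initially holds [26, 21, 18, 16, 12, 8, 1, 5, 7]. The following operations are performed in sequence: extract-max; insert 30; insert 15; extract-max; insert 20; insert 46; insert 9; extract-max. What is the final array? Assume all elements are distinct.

[21, 20, 18, 12, 16, 9, 1, 5, 7, 15, 8]

extract-max → returns 26:
  remove root 26; move last element 7 to root → [7, 21, 18, 16, 12, 8, 1, 5]
  7 vs larger child 21 at index 1, swap → [21, 7, 18, 16, 12, 8, 1, 5]
  7 vs larger child 16 at index 3, swap → [21, 16, 18, 7, 12, 8, 1, 5]
insert 30:
  append 30 at index 8 → [21, 16, 18, 7, 12, 8, 1, 5, 30]
  30 > parent 7 at index 3, swap → [21, 16, 18, 30, 12, 8, 1, 5, 7]
  30 > parent 16 at index 1, swap → [21, 30, 18, 16, 12, 8, 1, 5, 7]
  30 > parent 21 at index 0, swap → [30, 21, 18, 16, 12, 8, 1, 5, 7]
insert 15:
  append 15 at index 9 → [30, 21, 18, 16, 12, 8, 1, 5, 7, 15]
  15 > parent 12 at index 4, swap → [30, 21, 18, 16, 15, 8, 1, 5, 7, 12]
extract-max → returns 30:
  remove root 30; move last element 12 to root → [12, 21, 18, 16, 15, 8, 1, 5, 7]
  12 vs larger child 21 at index 1, swap → [21, 12, 18, 16, 15, 8, 1, 5, 7]
  12 vs larger child 16 at index 3, swap → [21, 16, 18, 12, 15, 8, 1, 5, 7]
insert 20:
  append 20 at index 9 → [21, 16, 18, 12, 15, 8, 1, 5, 7, 20]
  20 > parent 15 at index 4, swap → [21, 16, 18, 12, 20, 8, 1, 5, 7, 15]
  20 > parent 16 at index 1, swap → [21, 20, 18, 12, 16, 8, 1, 5, 7, 15]
insert 46:
  append 46 at index 10 → [21, 20, 18, 12, 16, 8, 1, 5, 7, 15, 46]
  46 > parent 16 at index 4, swap → [21, 20, 18, 12, 46, 8, 1, 5, 7, 15, 16]
  46 > parent 20 at index 1, swap → [21, 46, 18, 12, 20, 8, 1, 5, 7, 15, 16]
  46 > parent 21 at index 0, swap → [46, 21, 18, 12, 20, 8, 1, 5, 7, 15, 16]
insert 9:
  append 9 at index 11 → [46, 21, 18, 12, 20, 8, 1, 5, 7, 15, 16, 9]
  9 > parent 8 at index 5, swap → [46, 21, 18, 12, 20, 9, 1, 5, 7, 15, 16, 8]
extract-max → returns 46:
  remove root 46; move last element 8 to root → [8, 21, 18, 12, 20, 9, 1, 5, 7, 15, 16]
  8 vs larger child 21 at index 1, swap → [21, 8, 18, 12, 20, 9, 1, 5, 7, 15, 16]
  8 vs larger child 20 at index 4, swap → [21, 20, 18, 12, 8, 9, 1, 5, 7, 15, 16]
  8 vs larger child 16 at index 10, swap → [21, 20, 18, 12, 16, 9, 1, 5, 7, 15, 8]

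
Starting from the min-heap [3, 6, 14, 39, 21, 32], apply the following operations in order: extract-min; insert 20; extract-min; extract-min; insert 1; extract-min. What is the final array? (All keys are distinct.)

extract-min → returns 3:
  remove root 3; move last element 32 to root → [32, 6, 14, 39, 21]
  32 vs smaller child 6 at index 1, swap → [6, 32, 14, 39, 21]
  32 vs smaller child 21 at index 4, swap → [6, 21, 14, 39, 32]
insert 20:
  append 20 at index 5 → [6, 21, 14, 39, 32, 20] (no swap needed)
extract-min → returns 6:
  remove root 6; move last element 20 to root → [20, 21, 14, 39, 32]
  20 vs smaller child 14 at index 2, swap → [14, 21, 20, 39, 32]
extract-min → returns 14:
  remove root 14; move last element 32 to root → [32, 21, 20, 39]
  32 vs smaller child 20 at index 2, swap → [20, 21, 32, 39]
insert 1:
  append 1 at index 4 → [20, 21, 32, 39, 1]
  1 < parent 21 at index 1, swap → [20, 1, 32, 39, 21]
  1 < parent 20 at index 0, swap → [1, 20, 32, 39, 21]
extract-min → returns 1:
  remove root 1; move last element 21 to root → [21, 20, 32, 39]
  21 vs smaller child 20 at index 1, swap → [20, 21, 32, 39]

[20, 21, 32, 39]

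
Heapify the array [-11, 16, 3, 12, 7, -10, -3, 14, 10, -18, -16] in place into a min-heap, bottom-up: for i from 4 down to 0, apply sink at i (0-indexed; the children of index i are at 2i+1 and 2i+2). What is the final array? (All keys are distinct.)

[-18, -16, -10, 10, -11, 3, -3, 14, 12, 7, 16]

sift down from index 4:
  7 vs smaller child -18 at index 9, swap → [-11, 16, 3, 12, -18, -10, -3, 14, 10, 7, -16]
sift down from index 3:
  12 vs smaller child 10 at index 8, swap → [-11, 16, 3, 10, -18, -10, -3, 14, 12, 7, -16]
sift down from index 2:
  3 vs smaller child -10 at index 5, swap → [-11, 16, -10, 10, -18, 3, -3, 14, 12, 7, -16]
sift down from index 1:
  16 vs smaller child -18 at index 4, swap → [-11, -18, -10, 10, 16, 3, -3, 14, 12, 7, -16]
  16 vs smaller child -16 at index 10, swap → [-11, -18, -10, 10, -16, 3, -3, 14, 12, 7, 16]
sift down from index 0:
  -11 vs smaller child -18 at index 1, swap → [-18, -11, -10, 10, -16, 3, -3, 14, 12, 7, 16]
  -11 vs smaller child -16 at index 4, swap → [-18, -16, -10, 10, -11, 3, -3, 14, 12, 7, 16]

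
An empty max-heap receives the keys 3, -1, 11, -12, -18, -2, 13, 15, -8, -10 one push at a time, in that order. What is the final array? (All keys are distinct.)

[15, 13, 11, -1, -10, -2, 3, -12, -8, -18]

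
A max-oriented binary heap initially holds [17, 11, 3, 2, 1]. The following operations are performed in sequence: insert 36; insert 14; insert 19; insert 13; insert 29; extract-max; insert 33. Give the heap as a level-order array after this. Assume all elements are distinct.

[33, 29, 17, 13, 19, 3, 14, 2, 11, 1]

insert 36:
  append 36 at index 5 → [17, 11, 3, 2, 1, 36]
  36 > parent 3 at index 2, swap → [17, 11, 36, 2, 1, 3]
  36 > parent 17 at index 0, swap → [36, 11, 17, 2, 1, 3]
insert 14:
  append 14 at index 6 → [36, 11, 17, 2, 1, 3, 14] (no swap needed)
insert 19:
  append 19 at index 7 → [36, 11, 17, 2, 1, 3, 14, 19]
  19 > parent 2 at index 3, swap → [36, 11, 17, 19, 1, 3, 14, 2]
  19 > parent 11 at index 1, swap → [36, 19, 17, 11, 1, 3, 14, 2]
insert 13:
  append 13 at index 8 → [36, 19, 17, 11, 1, 3, 14, 2, 13]
  13 > parent 11 at index 3, swap → [36, 19, 17, 13, 1, 3, 14, 2, 11]
insert 29:
  append 29 at index 9 → [36, 19, 17, 13, 1, 3, 14, 2, 11, 29]
  29 > parent 1 at index 4, swap → [36, 19, 17, 13, 29, 3, 14, 2, 11, 1]
  29 > parent 19 at index 1, swap → [36, 29, 17, 13, 19, 3, 14, 2, 11, 1]
extract-max → returns 36:
  remove root 36; move last element 1 to root → [1, 29, 17, 13, 19, 3, 14, 2, 11]
  1 vs larger child 29 at index 1, swap → [29, 1, 17, 13, 19, 3, 14, 2, 11]
  1 vs larger child 19 at index 4, swap → [29, 19, 17, 13, 1, 3, 14, 2, 11]
insert 33:
  append 33 at index 9 → [29, 19, 17, 13, 1, 3, 14, 2, 11, 33]
  33 > parent 1 at index 4, swap → [29, 19, 17, 13, 33, 3, 14, 2, 11, 1]
  33 > parent 19 at index 1, swap → [29, 33, 17, 13, 19, 3, 14, 2, 11, 1]
  33 > parent 29 at index 0, swap → [33, 29, 17, 13, 19, 3, 14, 2, 11, 1]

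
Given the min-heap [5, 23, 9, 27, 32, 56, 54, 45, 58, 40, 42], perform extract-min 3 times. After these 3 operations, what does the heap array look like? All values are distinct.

[27, 32, 42, 40, 58, 56, 54, 45]

extract-min #1 returns 5:
  remove root 5; move last element 42 to root → [42, 23, 9, 27, 32, 56, 54, 45, 58, 40]
  42 vs smaller child 9 at index 2, swap → [9, 23, 42, 27, 32, 56, 54, 45, 58, 40]
extract-min #2 returns 9:
  remove root 9; move last element 40 to root → [40, 23, 42, 27, 32, 56, 54, 45, 58]
  40 vs smaller child 23 at index 1, swap → [23, 40, 42, 27, 32, 56, 54, 45, 58]
  40 vs smaller child 27 at index 3, swap → [23, 27, 42, 40, 32, 56, 54, 45, 58]
extract-min #3 returns 23:
  remove root 23; move last element 58 to root → [58, 27, 42, 40, 32, 56, 54, 45]
  58 vs smaller child 27 at index 1, swap → [27, 58, 42, 40, 32, 56, 54, 45]
  58 vs smaller child 32 at index 4, swap → [27, 32, 42, 40, 58, 56, 54, 45]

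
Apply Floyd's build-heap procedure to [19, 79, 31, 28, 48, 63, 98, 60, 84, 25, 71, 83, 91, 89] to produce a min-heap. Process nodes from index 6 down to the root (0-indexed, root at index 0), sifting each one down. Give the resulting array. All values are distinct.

sift down from index 6:
  98 vs only child 89 at index 13, swap → [19, 79, 31, 28, 48, 63, 89, 60, 84, 25, 71, 83, 91, 98]
sift down from index 5: already satisfies heap property
sift down from index 4:
  48 vs smaller child 25 at index 9, swap → [19, 79, 31, 28, 25, 63, 89, 60, 84, 48, 71, 83, 91, 98]
sift down from index 3: already satisfies heap property
sift down from index 2: already satisfies heap property
sift down from index 1:
  79 vs smaller child 25 at index 4, swap → [19, 25, 31, 28, 79, 63, 89, 60, 84, 48, 71, 83, 91, 98]
  79 vs smaller child 48 at index 9, swap → [19, 25, 31, 28, 48, 63, 89, 60, 84, 79, 71, 83, 91, 98]
sift down from index 0: already satisfies heap property

[19, 25, 31, 28, 48, 63, 89, 60, 84, 79, 71, 83, 91, 98]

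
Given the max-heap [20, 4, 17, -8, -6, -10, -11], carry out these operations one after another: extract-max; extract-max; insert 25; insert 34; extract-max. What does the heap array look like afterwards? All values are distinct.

extract-max → returns 20:
  remove root 20; move last element -11 to root → [-11, 4, 17, -8, -6, -10]
  -11 vs larger child 17 at index 2, swap → [17, 4, -11, -8, -6, -10]
  -11 vs only child -10 at index 5, swap → [17, 4, -10, -8, -6, -11]
extract-max → returns 17:
  remove root 17; move last element -11 to root → [-11, 4, -10, -8, -6]
  -11 vs larger child 4 at index 1, swap → [4, -11, -10, -8, -6]
  -11 vs larger child -6 at index 4, swap → [4, -6, -10, -8, -11]
insert 25:
  append 25 at index 5 → [4, -6, -10, -8, -11, 25]
  25 > parent -10 at index 2, swap → [4, -6, 25, -8, -11, -10]
  25 > parent 4 at index 0, swap → [25, -6, 4, -8, -11, -10]
insert 34:
  append 34 at index 6 → [25, -6, 4, -8, -11, -10, 34]
  34 > parent 4 at index 2, swap → [25, -6, 34, -8, -11, -10, 4]
  34 > parent 25 at index 0, swap → [34, -6, 25, -8, -11, -10, 4]
extract-max → returns 34:
  remove root 34; move last element 4 to root → [4, -6, 25, -8, -11, -10]
  4 vs larger child 25 at index 2, swap → [25, -6, 4, -8, -11, -10]

[25, -6, 4, -8, -11, -10]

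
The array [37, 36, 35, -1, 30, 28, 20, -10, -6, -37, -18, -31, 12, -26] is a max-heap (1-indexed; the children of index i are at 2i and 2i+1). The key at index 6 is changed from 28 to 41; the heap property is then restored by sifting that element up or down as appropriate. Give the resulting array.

[41, 36, 37, -1, 30, 35, 20, -10, -6, -37, -18, -31, 12, -26]

set index 6 from 28 to 41 → [37, 36, 35, -1, 30, 41, 20, -10, -6, -37, -18, -31, 12, -26]
41 > parent 35 at index 3, swap → [37, 36, 41, -1, 30, 35, 20, -10, -6, -37, -18, -31, 12, -26]
41 > parent 37 at index 1, swap → [41, 36, 37, -1, 30, 35, 20, -10, -6, -37, -18, -31, 12, -26]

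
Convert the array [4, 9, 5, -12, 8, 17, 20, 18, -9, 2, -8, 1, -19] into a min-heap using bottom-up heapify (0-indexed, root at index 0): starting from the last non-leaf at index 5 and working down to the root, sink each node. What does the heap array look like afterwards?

sift down from index 5:
  17 vs smaller child -19 at index 12, swap → [4, 9, 5, -12, 8, -19, 20, 18, -9, 2, -8, 1, 17]
sift down from index 4:
  8 vs smaller child -8 at index 10, swap → [4, 9, 5, -12, -8, -19, 20, 18, -9, 2, 8, 1, 17]
sift down from index 3: already satisfies heap property
sift down from index 2:
  5 vs smaller child -19 at index 5, swap → [4, 9, -19, -12, -8, 5, 20, 18, -9, 2, 8, 1, 17]
  5 vs smaller child 1 at index 11, swap → [4, 9, -19, -12, -8, 1, 20, 18, -9, 2, 8, 5, 17]
sift down from index 1:
  9 vs smaller child -12 at index 3, swap → [4, -12, -19, 9, -8, 1, 20, 18, -9, 2, 8, 5, 17]
  9 vs smaller child -9 at index 8, swap → [4, -12, -19, -9, -8, 1, 20, 18, 9, 2, 8, 5, 17]
sift down from index 0:
  4 vs smaller child -19 at index 2, swap → [-19, -12, 4, -9, -8, 1, 20, 18, 9, 2, 8, 5, 17]
  4 vs smaller child 1 at index 5, swap → [-19, -12, 1, -9, -8, 4, 20, 18, 9, 2, 8, 5, 17]

[-19, -12, 1, -9, -8, 4, 20, 18, 9, 2, 8, 5, 17]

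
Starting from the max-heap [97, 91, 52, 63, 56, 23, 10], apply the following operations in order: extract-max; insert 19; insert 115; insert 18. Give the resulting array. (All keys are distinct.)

[115, 91, 52, 63, 56, 23, 19, 10, 18]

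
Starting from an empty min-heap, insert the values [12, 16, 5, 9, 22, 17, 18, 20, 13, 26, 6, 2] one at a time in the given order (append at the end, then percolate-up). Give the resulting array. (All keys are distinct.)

[2, 6, 5, 13, 9, 12, 18, 20, 16, 26, 22, 17]

Insert 12:
  append 12 at index 0 → [12] (no swap needed)
Insert 16:
  append 16 at index 1 → [12, 16] (no swap needed)
Insert 5:
  append 5 at index 2 → [12, 16, 5]
  5 < parent 12 at index 0, swap → [5, 16, 12]
Insert 9:
  append 9 at index 3 → [5, 16, 12, 9]
  9 < parent 16 at index 1, swap → [5, 9, 12, 16]
Insert 22:
  append 22 at index 4 → [5, 9, 12, 16, 22] (no swap needed)
Insert 17:
  append 17 at index 5 → [5, 9, 12, 16, 22, 17] (no swap needed)
Insert 18:
  append 18 at index 6 → [5, 9, 12, 16, 22, 17, 18] (no swap needed)
Insert 20:
  append 20 at index 7 → [5, 9, 12, 16, 22, 17, 18, 20] (no swap needed)
Insert 13:
  append 13 at index 8 → [5, 9, 12, 16, 22, 17, 18, 20, 13]
  13 < parent 16 at index 3, swap → [5, 9, 12, 13, 22, 17, 18, 20, 16]
Insert 26:
  append 26 at index 9 → [5, 9, 12, 13, 22, 17, 18, 20, 16, 26] (no swap needed)
Insert 6:
  append 6 at index 10 → [5, 9, 12, 13, 22, 17, 18, 20, 16, 26, 6]
  6 < parent 22 at index 4, swap → [5, 9, 12, 13, 6, 17, 18, 20, 16, 26, 22]
  6 < parent 9 at index 1, swap → [5, 6, 12, 13, 9, 17, 18, 20, 16, 26, 22]
Insert 2:
  append 2 at index 11 → [5, 6, 12, 13, 9, 17, 18, 20, 16, 26, 22, 2]
  2 < parent 17 at index 5, swap → [5, 6, 12, 13, 9, 2, 18, 20, 16, 26, 22, 17]
  2 < parent 12 at index 2, swap → [5, 6, 2, 13, 9, 12, 18, 20, 16, 26, 22, 17]
  2 < parent 5 at index 0, swap → [2, 6, 5, 13, 9, 12, 18, 20, 16, 26, 22, 17]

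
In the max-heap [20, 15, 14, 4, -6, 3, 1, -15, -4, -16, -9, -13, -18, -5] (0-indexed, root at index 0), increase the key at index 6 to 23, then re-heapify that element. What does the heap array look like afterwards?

[23, 15, 20, 4, -6, 3, 14, -15, -4, -16, -9, -13, -18, -5]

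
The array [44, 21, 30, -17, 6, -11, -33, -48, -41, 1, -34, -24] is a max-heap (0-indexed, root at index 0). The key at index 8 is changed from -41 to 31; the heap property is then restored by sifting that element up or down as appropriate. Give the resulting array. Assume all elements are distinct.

[44, 31, 30, 21, 6, -11, -33, -48, -17, 1, -34, -24]

set index 8 from -41 to 31 → [44, 21, 30, -17, 6, -11, -33, -48, 31, 1, -34, -24]
31 > parent -17 at index 3, swap → [44, 21, 30, 31, 6, -11, -33, -48, -17, 1, -34, -24]
31 > parent 21 at index 1, swap → [44, 31, 30, 21, 6, -11, -33, -48, -17, 1, -34, -24]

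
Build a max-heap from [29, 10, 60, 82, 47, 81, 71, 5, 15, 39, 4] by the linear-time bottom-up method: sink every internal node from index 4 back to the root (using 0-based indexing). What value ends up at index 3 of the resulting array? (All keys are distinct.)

15

sift down from index 4: already satisfies heap property
sift down from index 3: already satisfies heap property
sift down from index 2:
  60 vs larger child 81 at index 5, swap → [29, 10, 81, 82, 47, 60, 71, 5, 15, 39, 4]
sift down from index 1:
  10 vs larger child 82 at index 3, swap → [29, 82, 81, 10, 47, 60, 71, 5, 15, 39, 4]
  10 vs larger child 15 at index 8, swap → [29, 82, 81, 15, 47, 60, 71, 5, 10, 39, 4]
sift down from index 0:
  29 vs larger child 82 at index 1, swap → [82, 29, 81, 15, 47, 60, 71, 5, 10, 39, 4]
  29 vs larger child 47 at index 4, swap → [82, 47, 81, 15, 29, 60, 71, 5, 10, 39, 4]
  29 vs larger child 39 at index 9, swap → [82, 47, 81, 15, 39, 60, 71, 5, 10, 29, 4]
resulting array: [82, 47, 81, 15, 39, 60, 71, 5, 10, 29, 4]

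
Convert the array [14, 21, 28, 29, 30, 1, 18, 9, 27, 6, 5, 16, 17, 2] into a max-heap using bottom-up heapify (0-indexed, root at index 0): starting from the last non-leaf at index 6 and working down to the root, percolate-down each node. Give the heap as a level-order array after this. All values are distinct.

[30, 29, 28, 27, 21, 17, 18, 9, 14, 6, 5, 16, 1, 2]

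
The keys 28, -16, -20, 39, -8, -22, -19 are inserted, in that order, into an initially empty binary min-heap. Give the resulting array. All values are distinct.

Insert 28:
  append 28 at index 0 → [28] (no swap needed)
Insert -16:
  append -16 at index 1 → [28, -16]
  -16 < parent 28 at index 0, swap → [-16, 28]
Insert -20:
  append -20 at index 2 → [-16, 28, -20]
  -20 < parent -16 at index 0, swap → [-20, 28, -16]
Insert 39:
  append 39 at index 3 → [-20, 28, -16, 39] (no swap needed)
Insert -8:
  append -8 at index 4 → [-20, 28, -16, 39, -8]
  -8 < parent 28 at index 1, swap → [-20, -8, -16, 39, 28]
Insert -22:
  append -22 at index 5 → [-20, -8, -16, 39, 28, -22]
  -22 < parent -16 at index 2, swap → [-20, -8, -22, 39, 28, -16]
  -22 < parent -20 at index 0, swap → [-22, -8, -20, 39, 28, -16]
Insert -19:
  append -19 at index 6 → [-22, -8, -20, 39, 28, -16, -19] (no swap needed)

[-22, -8, -20, 39, 28, -16, -19]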